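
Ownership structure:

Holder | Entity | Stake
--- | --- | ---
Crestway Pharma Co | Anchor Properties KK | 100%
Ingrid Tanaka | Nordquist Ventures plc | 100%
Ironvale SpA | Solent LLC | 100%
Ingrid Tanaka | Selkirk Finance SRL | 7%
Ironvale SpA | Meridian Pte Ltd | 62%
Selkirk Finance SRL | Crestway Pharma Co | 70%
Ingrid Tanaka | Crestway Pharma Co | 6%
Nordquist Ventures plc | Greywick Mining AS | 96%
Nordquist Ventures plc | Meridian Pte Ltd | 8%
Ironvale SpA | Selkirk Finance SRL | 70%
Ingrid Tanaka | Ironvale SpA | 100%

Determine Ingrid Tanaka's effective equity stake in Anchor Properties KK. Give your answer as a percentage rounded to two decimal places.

Ingrid reaches Anchor along 3 paths.
Via Selkirk → Crestway: 7% × 70% × 100% = 4.9%.
Via Ironvale → Selkirk → Crestway: 100% × 70% × 70% × 100% = 49%.
Via Crestway: 6% × 100% = 6%.
Total: 4.9% + 49% + 6% = 59.9%.
Rounded: 59.90%.

59.90%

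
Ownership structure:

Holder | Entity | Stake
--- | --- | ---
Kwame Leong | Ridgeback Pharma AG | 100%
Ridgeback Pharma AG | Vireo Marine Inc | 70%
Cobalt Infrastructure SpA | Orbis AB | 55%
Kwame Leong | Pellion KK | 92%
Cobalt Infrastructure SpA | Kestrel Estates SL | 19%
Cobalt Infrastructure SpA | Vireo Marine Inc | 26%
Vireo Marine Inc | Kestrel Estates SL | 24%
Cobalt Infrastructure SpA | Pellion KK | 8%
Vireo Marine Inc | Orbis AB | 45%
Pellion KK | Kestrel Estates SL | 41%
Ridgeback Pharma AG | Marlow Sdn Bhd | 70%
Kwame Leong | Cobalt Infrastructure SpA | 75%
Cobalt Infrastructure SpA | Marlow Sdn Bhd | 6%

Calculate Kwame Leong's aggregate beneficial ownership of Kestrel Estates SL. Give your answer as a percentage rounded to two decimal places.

Kwame reaches Kestrel along 5 paths.
Via Cobalt → Pellion: 75% × 8% × 41% = 2.46%.
Via Pellion: 92% × 41% = 37.72%.
Via Ridgeback → Vireo: 100% × 70% × 24% = 16.8%.
Via Cobalt → Vireo: 75% × 26% × 24% = 4.68%.
Via Cobalt: 75% × 19% = 14.25%.
Total: 2.46% + 37.72% + 16.8% + 4.68% + 14.25% = 75.91%.

75.91%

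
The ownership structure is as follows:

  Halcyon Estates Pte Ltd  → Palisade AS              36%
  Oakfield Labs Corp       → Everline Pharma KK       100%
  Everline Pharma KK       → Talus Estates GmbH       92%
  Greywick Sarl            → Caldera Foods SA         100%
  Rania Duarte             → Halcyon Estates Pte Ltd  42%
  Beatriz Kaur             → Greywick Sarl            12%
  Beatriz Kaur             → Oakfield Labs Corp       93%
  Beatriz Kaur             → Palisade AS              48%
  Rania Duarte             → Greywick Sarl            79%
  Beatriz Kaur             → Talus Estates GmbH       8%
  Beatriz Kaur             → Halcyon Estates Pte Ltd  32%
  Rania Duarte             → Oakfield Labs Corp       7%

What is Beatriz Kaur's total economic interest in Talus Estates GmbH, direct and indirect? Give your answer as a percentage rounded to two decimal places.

93.56%

Beatriz reaches Talus along 2 paths.
Via Oakfield → Everline: 93% × 100% × 92% = 85.56%.
Direct stake: 8% = 8%.
Total: 85.56% + 8% = 93.56%.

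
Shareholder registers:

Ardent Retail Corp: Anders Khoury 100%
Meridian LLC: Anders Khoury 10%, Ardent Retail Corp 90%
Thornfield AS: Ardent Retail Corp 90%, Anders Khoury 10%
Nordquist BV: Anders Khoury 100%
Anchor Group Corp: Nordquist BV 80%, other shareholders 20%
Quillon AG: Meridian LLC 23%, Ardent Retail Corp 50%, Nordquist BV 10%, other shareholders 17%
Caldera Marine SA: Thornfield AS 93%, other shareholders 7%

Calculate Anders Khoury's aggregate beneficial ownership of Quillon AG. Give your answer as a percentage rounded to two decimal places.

83.00%

Anders reaches Quillon along 4 paths.
Via Meridian: 10% × 23% = 2.3%.
Via Ardent → Meridian: 100% × 90% × 23% = 20.7%.
Via Ardent: 100% × 50% = 50%.
Via Nordquist: 100% × 10% = 10%.
Total: 2.3% + 20.7% + 50% + 10% = 83%.
Rounded: 83.00%.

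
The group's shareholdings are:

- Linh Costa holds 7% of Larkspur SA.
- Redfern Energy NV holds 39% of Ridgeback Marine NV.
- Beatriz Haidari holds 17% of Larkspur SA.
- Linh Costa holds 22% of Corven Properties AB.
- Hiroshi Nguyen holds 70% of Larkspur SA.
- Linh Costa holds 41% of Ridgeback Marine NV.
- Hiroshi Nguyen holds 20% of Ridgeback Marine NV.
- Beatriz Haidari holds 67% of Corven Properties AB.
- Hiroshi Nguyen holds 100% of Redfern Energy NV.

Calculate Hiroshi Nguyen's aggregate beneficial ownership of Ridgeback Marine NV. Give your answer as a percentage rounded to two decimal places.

Hiroshi reaches Ridgeback along 2 paths.
Direct stake: 20% = 20%.
Via Redfern: 100% × 39% = 39%.
Total: 20% + 39% = 59%.
Rounded: 59.00%.

59.00%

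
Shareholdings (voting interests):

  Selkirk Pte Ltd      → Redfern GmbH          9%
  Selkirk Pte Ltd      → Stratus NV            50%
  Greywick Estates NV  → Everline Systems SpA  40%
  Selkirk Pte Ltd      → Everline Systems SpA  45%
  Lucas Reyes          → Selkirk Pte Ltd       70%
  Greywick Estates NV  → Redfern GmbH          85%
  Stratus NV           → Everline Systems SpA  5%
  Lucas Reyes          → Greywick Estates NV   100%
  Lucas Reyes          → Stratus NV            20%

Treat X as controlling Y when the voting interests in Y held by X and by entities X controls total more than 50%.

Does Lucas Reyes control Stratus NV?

Yes

Lucas holds 70% of Selkirk, so Lucas controls Selkirk.
Selkirk and Lucas together hold 50% + 20% = 70% of Stratus, so Lucas controls Stratus.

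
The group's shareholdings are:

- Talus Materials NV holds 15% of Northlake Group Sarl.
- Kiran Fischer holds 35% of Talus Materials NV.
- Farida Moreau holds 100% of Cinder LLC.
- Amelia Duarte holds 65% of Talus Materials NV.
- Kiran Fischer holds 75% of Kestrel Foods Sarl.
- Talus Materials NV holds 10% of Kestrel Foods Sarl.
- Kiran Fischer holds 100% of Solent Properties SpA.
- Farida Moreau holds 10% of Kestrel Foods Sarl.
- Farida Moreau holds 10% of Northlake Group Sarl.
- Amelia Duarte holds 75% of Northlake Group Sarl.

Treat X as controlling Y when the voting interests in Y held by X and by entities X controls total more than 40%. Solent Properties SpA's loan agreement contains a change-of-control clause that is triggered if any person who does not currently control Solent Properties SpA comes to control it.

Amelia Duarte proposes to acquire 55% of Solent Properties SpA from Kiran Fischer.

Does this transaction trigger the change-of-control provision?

Yes

The purchase adds only to Amelia's holdings (Kiran's stake shrinks), so Amelia is the only person who could newly come to control Solent.
Amelia holds 65% of Talus, so Amelia controls Talus.
Amelia and Talus together hold 75% + 15% = 90% of Northlake, so Amelia controls Northlake.
Neither Amelia nor any entity Amelia controls holds any voting interest in Solent.
So before the transaction, Amelia does not control Solent.
After the purchase, Amelia holds 55% of Solent directly, and Kiran's stake falls to 45%.
Amelia holds 55% of Solent, so Amelia controls Solent.
Amelia did not control Solent before and does after, so the clause is triggered.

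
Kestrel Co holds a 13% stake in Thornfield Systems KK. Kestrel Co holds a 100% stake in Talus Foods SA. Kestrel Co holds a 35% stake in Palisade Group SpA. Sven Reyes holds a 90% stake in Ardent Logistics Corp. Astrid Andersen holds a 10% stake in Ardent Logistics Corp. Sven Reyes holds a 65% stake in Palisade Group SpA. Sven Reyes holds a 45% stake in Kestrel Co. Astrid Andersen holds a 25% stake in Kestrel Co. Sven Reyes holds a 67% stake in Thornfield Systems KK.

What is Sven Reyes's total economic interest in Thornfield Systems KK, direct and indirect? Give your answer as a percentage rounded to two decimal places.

72.85%

Sven reaches Thornfield along 2 paths.
Via Kestrel: 45% × 13% = 5.85%.
Direct stake: 67% = 67%.
Total: 5.85% + 67% = 72.85%.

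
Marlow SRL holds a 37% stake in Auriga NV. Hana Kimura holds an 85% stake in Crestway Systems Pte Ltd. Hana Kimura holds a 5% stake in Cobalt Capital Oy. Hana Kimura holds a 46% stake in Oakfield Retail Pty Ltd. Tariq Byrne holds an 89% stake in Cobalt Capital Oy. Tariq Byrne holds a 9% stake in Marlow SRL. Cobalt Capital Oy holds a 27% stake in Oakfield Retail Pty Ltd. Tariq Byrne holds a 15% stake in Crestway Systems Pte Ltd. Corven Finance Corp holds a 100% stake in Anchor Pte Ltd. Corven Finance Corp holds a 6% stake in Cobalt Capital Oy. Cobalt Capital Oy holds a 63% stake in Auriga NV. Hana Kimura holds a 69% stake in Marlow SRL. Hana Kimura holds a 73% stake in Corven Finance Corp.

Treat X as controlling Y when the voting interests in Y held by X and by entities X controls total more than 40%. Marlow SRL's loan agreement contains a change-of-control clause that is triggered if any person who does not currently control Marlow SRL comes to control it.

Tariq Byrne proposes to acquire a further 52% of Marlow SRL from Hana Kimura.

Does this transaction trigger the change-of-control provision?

The purchase adds only to Tariq's holdings (Hana's stake shrinks), so Tariq is the only person who could newly come to control Marlow.
Tariq holds 89% of Cobalt, so Tariq controls Cobalt.
Cobalt holds 63% of Auriga, so Tariq controls Auriga.
In Marlow, Tariq's side holds only 9%, not > 40%.
So before the transaction, Tariq does not control Marlow.
After the purchase, Tariq's direct stake in Marlow rises to 9% + 52% = 61%, and Hana's stake falls to 17%.
Tariq holds 61% of Marlow, so Tariq controls Marlow.
Tariq did not control Marlow before and does after, so the clause is triggered.

Yes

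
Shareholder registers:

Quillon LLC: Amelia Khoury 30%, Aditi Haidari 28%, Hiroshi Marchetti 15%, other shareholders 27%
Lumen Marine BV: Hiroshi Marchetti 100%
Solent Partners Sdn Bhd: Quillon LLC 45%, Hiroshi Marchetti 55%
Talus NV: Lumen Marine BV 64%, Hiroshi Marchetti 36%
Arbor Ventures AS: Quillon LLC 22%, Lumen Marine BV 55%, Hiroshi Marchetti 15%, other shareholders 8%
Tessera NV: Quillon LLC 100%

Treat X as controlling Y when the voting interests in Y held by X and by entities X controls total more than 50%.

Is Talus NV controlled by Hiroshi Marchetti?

Hiroshi holds 100% of Lumen, so Hiroshi controls Lumen.
Lumen and Hiroshi together hold 64% + 36% = 100% of Talus, so Hiroshi controls Talus.

Yes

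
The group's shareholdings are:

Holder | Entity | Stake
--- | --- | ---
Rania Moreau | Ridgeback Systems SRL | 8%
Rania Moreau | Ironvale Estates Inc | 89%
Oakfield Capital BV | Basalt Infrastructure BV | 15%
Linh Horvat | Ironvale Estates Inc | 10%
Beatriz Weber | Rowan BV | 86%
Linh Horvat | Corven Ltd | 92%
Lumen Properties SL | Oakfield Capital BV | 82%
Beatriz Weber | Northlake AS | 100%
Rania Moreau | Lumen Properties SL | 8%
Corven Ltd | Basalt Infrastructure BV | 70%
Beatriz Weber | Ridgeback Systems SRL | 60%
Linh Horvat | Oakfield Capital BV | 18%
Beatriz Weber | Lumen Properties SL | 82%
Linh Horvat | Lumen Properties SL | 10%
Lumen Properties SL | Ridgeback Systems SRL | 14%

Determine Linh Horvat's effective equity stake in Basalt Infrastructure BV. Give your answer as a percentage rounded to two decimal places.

Linh reaches Basalt along 3 paths.
Via Corven: 92% × 70% = 64.4%.
Via Oakfield: 18% × 15% = 2.7%.
Via Lumen → Oakfield: 10% × 82% × 15% = 1.23%.
Total: 64.4% + 2.7% + 1.23% = 68.33%.

68.33%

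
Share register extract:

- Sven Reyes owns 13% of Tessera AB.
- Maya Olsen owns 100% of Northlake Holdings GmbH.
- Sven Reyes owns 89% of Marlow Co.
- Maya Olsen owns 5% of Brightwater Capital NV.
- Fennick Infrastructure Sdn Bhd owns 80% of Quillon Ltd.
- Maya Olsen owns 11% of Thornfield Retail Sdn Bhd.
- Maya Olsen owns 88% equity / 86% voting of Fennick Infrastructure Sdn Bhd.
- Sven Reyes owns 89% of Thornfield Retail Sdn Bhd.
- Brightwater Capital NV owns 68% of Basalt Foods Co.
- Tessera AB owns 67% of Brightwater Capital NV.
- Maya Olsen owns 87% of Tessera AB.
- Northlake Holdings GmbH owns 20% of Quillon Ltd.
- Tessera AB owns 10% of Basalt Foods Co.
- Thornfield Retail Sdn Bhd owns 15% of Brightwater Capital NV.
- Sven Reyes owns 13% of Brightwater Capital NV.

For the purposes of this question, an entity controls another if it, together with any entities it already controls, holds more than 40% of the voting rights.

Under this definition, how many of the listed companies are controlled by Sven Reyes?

Sven holds 89% of Thornfield, so Sven controls Thornfield.
Sven holds 89% of Marlow, so Sven controls Marlow.
No other company's threshold is met.
Sven controls 2 companies.

2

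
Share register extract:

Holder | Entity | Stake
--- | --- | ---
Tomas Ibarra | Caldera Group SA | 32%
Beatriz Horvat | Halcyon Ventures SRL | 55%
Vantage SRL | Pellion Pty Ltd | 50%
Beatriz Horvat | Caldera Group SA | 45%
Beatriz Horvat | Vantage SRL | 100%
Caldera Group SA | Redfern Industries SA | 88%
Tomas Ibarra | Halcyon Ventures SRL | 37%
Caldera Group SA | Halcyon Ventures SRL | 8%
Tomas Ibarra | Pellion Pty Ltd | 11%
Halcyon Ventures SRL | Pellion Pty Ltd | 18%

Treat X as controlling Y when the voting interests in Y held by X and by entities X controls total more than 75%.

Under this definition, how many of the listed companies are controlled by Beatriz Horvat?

1

Beatriz holds 100% of Vantage, so Beatriz controls Vantage.
No other company's threshold is met.
Beatriz controls 1 company.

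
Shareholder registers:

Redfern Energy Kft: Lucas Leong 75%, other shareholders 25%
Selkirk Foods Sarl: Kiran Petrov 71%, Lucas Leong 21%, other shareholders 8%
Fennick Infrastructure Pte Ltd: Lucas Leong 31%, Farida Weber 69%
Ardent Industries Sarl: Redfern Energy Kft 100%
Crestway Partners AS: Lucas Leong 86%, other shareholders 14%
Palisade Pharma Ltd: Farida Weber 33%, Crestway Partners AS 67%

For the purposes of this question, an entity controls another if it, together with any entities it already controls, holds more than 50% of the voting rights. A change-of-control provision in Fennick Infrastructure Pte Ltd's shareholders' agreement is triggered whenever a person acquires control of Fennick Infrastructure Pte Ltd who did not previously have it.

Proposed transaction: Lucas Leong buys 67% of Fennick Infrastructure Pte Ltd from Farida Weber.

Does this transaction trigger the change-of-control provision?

Yes

The purchase adds only to Lucas's holdings (Farida's stake shrinks), so Lucas is the only person who could newly come to control Fennick.
Lucas holds 75% of Redfern, so Lucas controls Redfern.
Redfern holds 100% of Ardent, so Lucas controls Ardent.
Lucas holds 86% of Crestway, so Lucas controls Crestway.
Crestway holds 67% of Palisade, so Lucas controls Palisade.
In Fennick, Lucas's side holds only 31%, not > 50%.
So before the transaction, Lucas does not control Fennick.
After the purchase, Lucas's direct stake in Fennick rises to 31% + 67% = 98%, and Farida's stake falls to 2%.
Lucas holds 98% of Fennick, so Lucas controls Fennick.
Lucas did not control Fennick before and does after, so the clause is triggered.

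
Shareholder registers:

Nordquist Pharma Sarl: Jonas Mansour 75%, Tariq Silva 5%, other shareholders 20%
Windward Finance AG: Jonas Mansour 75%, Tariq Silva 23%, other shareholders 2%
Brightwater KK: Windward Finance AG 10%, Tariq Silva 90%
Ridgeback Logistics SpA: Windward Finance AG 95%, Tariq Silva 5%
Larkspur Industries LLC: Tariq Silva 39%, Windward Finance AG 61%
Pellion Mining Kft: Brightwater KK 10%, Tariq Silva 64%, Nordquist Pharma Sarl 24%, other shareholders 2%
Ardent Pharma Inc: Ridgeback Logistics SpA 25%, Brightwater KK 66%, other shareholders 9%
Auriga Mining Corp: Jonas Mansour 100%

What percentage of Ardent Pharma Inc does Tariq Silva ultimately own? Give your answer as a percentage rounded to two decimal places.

Tariq reaches Ardent along 4 paths.
Via Windward → Ridgeback: 23% × 95% × 25% = 5.4625%.
Via Ridgeback: 5% × 25% = 1.25%.
Via Windward → Brightwater: 23% × 10% × 66% = 1.518%.
Via Brightwater: 90% × 66% = 59.4%.
Total: 5.4625% + 1.25% + 1.518% + 59.4% = 67.6305%.
Rounded: 67.63%.

67.63%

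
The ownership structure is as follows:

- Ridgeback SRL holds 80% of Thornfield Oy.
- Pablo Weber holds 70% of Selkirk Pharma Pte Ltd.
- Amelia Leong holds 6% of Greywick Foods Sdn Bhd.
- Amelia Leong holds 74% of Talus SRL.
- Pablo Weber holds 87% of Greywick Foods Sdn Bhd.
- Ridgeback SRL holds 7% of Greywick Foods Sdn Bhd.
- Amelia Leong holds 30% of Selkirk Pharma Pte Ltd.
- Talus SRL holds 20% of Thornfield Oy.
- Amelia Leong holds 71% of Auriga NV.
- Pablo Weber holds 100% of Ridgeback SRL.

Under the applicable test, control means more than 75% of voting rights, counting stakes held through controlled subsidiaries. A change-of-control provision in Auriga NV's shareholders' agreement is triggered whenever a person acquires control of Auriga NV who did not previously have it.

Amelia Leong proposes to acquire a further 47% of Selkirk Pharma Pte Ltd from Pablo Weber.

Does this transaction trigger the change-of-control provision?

No

The purchase adds only to Amelia's holdings (Pablo's stake shrinks), so Amelia is the only person who could newly come to control Auriga.
Amelia's largest direct stake is 74% in Talus, which does not meet the threshold, so Amelia controls no company.
In Auriga, Amelia's side holds only 71%, not > 75%.
So before the transaction, Amelia does not control Auriga.
After the purchase, Amelia's direct stake in Selkirk rises to 30% + 47% = 77%, and Pablo's stake falls to 23%.
Amelia holds 77% of Selkirk, so Amelia controls Selkirk.
After the transaction, Amelia's side holds 71% of Auriga, not > 75%, so Amelia still does not control Auriga.
No new person acquires control, so the clause is not triggered.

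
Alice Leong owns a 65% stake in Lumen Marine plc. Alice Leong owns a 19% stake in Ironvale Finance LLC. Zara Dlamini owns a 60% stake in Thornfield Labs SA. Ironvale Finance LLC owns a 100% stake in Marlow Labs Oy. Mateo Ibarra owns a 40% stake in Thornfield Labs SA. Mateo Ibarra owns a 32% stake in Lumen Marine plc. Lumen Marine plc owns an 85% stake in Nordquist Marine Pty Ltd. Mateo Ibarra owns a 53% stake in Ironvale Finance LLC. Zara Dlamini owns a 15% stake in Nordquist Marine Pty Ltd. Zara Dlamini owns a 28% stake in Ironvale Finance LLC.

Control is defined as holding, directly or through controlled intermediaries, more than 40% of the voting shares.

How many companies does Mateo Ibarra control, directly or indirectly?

Mateo holds 53% of Ironvale, so Mateo controls Ironvale.
Ironvale holds 100% of Marlow, so Mateo controls Marlow.
No other company's threshold is met.
Mateo controls 2 companies.

2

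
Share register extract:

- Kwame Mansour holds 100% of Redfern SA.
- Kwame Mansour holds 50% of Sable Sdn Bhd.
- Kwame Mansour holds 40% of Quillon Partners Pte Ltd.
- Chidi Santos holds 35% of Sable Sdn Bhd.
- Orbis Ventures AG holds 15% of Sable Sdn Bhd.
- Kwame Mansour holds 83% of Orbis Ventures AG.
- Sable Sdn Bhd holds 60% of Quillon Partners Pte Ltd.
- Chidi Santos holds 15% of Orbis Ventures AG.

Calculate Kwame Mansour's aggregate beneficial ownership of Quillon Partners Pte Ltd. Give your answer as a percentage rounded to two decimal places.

77.47%

Kwame reaches Quillon along 3 paths.
Direct stake: 40% = 40%.
Via Orbis → Sable: 83% × 15% × 60% = 7.47%.
Via Sable: 50% × 60% = 30%.
Total: 40% + 7.47% + 30% = 77.47%.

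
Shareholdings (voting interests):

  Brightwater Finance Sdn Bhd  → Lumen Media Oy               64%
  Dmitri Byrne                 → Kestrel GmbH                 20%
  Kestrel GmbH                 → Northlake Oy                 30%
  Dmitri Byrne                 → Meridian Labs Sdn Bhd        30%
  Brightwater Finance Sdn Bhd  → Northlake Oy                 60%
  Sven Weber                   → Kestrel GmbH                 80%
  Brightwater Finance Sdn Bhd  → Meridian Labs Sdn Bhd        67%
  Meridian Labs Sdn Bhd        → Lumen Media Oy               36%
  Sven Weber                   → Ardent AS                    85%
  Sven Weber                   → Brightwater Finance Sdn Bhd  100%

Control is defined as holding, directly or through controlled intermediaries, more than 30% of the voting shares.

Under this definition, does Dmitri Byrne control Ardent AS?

Dmitri's largest direct stake is 30% in Meridian, which does not meet the threshold, so Dmitri controls no company.
Neither Dmitri nor any entity Dmitri controls holds any voting interest in Ardent.
So Dmitri does not control Ardent.

No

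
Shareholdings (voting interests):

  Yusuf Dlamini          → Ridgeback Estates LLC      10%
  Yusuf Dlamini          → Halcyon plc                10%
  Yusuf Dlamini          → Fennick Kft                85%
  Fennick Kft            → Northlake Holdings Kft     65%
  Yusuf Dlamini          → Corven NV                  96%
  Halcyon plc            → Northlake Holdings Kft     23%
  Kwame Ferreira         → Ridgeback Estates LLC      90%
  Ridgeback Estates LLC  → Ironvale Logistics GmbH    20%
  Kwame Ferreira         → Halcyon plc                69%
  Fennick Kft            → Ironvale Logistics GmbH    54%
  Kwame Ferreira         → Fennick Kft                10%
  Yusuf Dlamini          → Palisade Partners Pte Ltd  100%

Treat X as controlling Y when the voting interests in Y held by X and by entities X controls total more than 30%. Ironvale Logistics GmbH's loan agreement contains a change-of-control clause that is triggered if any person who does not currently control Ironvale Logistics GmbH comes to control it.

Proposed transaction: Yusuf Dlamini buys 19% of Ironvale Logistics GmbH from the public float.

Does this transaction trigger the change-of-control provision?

The purchase changes only Yusuf's holdings, so Yusuf is the only person who could newly come to control Ironvale.
Yusuf holds 85% of Fennick, so Yusuf controls Fennick.
Fennick holds 54% of Ironvale, so Yusuf controls Ironvale.
So Yusuf already controls Ironvale before the transaction.
After the purchase, Yusuf holds 19% of Ironvale directly.
Yusuf controlled Ironvale already, so this is not a new person acquiring control; every other person's position is unchanged or reduced.
No new person acquires control, so the clause is not triggered.

No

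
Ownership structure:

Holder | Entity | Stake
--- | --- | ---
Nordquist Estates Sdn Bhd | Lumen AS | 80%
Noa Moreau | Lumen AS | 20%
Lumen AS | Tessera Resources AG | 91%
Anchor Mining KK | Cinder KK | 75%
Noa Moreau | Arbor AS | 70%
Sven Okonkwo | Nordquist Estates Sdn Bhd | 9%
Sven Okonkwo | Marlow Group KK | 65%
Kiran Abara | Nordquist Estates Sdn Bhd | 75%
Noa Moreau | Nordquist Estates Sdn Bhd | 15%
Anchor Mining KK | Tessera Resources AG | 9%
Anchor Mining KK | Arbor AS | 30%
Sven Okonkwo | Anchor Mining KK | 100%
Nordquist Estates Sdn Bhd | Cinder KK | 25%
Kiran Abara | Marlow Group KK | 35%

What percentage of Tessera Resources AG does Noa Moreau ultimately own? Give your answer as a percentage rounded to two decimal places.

29.12%

Noa reaches Tessera along 2 paths.
Via Nordquist → Lumen: 15% × 80% × 91% = 10.92%.
Via Lumen: 20% × 91% = 18.2%.
Total: 10.92% + 18.2% = 29.12%.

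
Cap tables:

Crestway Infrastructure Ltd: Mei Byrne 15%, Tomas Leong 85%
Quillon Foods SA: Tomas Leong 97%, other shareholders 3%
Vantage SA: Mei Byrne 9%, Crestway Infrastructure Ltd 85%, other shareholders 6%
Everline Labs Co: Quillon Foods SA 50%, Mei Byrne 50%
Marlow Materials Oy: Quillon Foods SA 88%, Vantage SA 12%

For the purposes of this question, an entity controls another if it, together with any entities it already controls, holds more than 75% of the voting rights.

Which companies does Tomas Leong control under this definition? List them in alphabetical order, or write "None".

Tomas holds 85% of Crestway, so Tomas controls Crestway.
Tomas holds 97% of Quillon, so Tomas controls Quillon.
Crestway holds 85% of Vantage, so Tomas controls Vantage.
Quillon and Vantage together hold 88% + 12% = 100% of Marlow, so Tomas controls Marlow.
No other company's threshold is met.

Crestway Infrastructure Ltd, Marlow Materials Oy, Quillon Foods SA, Vantage SA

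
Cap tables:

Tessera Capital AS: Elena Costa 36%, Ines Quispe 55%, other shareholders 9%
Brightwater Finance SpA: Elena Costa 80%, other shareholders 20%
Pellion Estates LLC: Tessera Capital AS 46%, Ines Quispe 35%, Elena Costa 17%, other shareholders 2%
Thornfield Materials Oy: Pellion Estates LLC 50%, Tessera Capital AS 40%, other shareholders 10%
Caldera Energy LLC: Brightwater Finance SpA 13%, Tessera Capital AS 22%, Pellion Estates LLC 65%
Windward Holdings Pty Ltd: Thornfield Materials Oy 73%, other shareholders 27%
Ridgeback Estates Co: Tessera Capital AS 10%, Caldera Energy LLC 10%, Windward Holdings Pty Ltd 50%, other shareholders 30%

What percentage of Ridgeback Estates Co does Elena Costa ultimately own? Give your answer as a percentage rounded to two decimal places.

Elena reaches Ridgeback along 8 paths.
Via Tessera: 36% × 10% = 3.6%.
Via Brightwater → Caldera: 80% × 13% × 10% = 1.04%.
Via Tessera → Caldera: 36% × 22% × 10% = 0.792%.
Via Tessera → Pellion → Caldera: 36% × 46% × 65% × 10% = 1.0764%.
Via Pellion → Caldera: 17% × 65% × 10% = 1.105%.
Via Tessera → Pellion → Thornfield → Windward: 36% × 46% × 50% × 73% × 50% = 3.0222%.
Via Pellion → Thornfield → Windward: 17% × 50% × 73% × 50% = 3.1025%.
Via Tessera → Thornfield → Windward: 36% × 40% × 73% × 50% = 5.256%.
Total: 3.6% + 1.04% + 0.792% + 1.0764% + 1.105% + 3.0222% + 3.1025% + 5.256% = 18.9941%.
Rounded: 18.99%.

18.99%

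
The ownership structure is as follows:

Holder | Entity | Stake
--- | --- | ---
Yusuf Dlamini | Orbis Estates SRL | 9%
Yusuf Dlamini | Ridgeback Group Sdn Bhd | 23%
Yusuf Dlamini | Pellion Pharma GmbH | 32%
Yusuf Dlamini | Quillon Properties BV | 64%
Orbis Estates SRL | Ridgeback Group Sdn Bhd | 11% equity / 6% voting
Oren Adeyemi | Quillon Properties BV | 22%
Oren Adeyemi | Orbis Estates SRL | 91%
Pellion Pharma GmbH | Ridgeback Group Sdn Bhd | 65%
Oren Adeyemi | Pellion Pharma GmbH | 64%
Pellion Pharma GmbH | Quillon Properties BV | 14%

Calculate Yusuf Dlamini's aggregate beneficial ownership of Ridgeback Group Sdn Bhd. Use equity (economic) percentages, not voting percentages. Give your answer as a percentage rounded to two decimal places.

44.79%

Yusuf reaches Ridgeback along 3 paths.
Via Pellion: 32% × 65% = 20.8%.
Via Orbis: 9% × 11% = 0.99%.
Direct stake: 23% = 23%.
Total: 20.8% + 0.99% + 23% = 44.79%.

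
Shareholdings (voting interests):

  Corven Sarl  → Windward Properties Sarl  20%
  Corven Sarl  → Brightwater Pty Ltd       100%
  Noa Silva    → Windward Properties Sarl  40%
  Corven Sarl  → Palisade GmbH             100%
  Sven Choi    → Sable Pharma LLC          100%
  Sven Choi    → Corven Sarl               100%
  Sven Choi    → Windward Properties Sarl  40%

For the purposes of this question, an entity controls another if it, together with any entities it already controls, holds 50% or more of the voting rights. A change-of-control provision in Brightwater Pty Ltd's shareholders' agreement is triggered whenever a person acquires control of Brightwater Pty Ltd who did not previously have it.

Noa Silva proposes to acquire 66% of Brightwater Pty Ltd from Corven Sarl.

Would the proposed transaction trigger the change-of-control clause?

The purchase adds only to Noa's holdings (Corven's stake shrinks), so Noa is the only person who could newly come to control Brightwater.
Noa's largest direct stake is 40% in Windward, which does not meet the threshold, so Noa controls no company.
Neither Noa nor any entity Noa controls holds any voting interest in Brightwater.
So before the transaction, Noa does not control Brightwater.
After the purchase, Noa holds 66% of Brightwater directly, and Corven's stake falls to 34%.
Noa holds 66% of Brightwater, so Noa controls Brightwater.
Noa did not control Brightwater before and does after, so the clause is triggered.

Yes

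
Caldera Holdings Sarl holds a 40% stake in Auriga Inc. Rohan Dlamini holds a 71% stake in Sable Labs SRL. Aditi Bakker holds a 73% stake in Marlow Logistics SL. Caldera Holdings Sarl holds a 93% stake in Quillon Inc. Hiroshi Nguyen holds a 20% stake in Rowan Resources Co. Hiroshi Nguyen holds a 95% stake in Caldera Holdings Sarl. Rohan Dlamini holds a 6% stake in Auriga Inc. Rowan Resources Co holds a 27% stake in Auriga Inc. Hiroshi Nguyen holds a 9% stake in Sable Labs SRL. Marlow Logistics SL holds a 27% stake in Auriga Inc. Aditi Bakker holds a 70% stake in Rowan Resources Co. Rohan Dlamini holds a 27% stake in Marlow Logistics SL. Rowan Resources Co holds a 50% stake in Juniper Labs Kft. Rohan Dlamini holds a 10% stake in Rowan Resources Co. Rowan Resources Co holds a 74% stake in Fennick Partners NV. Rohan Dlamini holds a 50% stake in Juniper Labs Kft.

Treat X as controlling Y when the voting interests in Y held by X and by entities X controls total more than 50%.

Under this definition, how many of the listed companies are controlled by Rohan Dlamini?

1

Rohan holds 71% of Sable, so Rohan controls Sable.
No other company's threshold is met.
Rohan controls 1 company.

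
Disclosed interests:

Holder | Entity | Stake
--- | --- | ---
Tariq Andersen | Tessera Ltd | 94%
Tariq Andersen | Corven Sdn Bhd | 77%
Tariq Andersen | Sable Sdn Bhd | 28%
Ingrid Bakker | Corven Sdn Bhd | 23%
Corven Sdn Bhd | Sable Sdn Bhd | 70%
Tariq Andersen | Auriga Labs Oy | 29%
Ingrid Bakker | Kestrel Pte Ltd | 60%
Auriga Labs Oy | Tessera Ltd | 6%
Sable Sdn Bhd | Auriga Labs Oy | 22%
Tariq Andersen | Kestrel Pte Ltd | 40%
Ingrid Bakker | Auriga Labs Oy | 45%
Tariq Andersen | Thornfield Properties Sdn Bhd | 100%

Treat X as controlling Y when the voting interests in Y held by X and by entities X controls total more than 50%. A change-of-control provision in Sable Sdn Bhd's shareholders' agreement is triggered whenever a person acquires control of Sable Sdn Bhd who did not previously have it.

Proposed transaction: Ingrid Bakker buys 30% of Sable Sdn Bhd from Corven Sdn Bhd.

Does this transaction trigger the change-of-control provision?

No

The purchase adds only to Ingrid's holdings (Corven's stake shrinks), so Ingrid is the only person who could newly come to control Sable.
Ingrid holds 60% of Kestrel, so Ingrid controls Kestrel.
Neither Ingrid nor any entity Ingrid controls holds any voting interest in Sable.
So before the transaction, Ingrid does not control Sable.
After the purchase, Ingrid holds 30% of Sable directly, and Corven's stake falls to 40%.
After the transaction, Ingrid's side holds 30% of Sable, not > 50%, so Ingrid still does not control Sable.
No new person acquires control, so the clause is not triggered.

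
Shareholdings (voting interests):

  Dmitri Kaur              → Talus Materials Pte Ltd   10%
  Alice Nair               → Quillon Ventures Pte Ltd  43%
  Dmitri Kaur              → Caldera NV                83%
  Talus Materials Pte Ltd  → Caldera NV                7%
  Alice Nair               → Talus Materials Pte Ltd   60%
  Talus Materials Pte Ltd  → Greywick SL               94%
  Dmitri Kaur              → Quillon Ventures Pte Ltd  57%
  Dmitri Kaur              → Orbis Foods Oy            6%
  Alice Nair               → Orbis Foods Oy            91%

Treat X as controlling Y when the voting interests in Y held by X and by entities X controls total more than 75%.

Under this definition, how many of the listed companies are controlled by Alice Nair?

Alice holds 91% of Orbis, so Alice controls Orbis.
No other company's threshold is met.
Alice controls 1 company.

1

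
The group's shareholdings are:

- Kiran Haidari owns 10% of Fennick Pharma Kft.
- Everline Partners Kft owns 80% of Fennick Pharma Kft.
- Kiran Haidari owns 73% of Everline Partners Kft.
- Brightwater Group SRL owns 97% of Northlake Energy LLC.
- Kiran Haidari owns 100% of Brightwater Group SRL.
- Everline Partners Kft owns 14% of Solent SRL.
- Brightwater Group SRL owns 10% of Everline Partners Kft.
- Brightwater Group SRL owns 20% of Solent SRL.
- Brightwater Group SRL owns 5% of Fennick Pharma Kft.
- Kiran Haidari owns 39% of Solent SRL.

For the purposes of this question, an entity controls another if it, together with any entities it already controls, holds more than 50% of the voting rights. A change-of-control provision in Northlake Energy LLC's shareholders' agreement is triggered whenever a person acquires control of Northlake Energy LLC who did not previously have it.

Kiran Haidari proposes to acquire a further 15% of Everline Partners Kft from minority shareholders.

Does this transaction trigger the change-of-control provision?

No

The purchase changes only Kiran's holdings, so Kiran is the only person who could newly come to control Northlake.
Kiran holds 100% of Brightwater, so Kiran controls Brightwater.
Brightwater holds 97% of Northlake, so Kiran controls Northlake.
So Kiran already controls Northlake before the transaction.
After the purchase, Kiran's direct stake in Everline rises to 73% + 15% = 88%.
Kiran controlled Northlake already, so this is not a new person acquiring control; every other person's position is unchanged or reduced.
No new person acquires control, so the clause is not triggered.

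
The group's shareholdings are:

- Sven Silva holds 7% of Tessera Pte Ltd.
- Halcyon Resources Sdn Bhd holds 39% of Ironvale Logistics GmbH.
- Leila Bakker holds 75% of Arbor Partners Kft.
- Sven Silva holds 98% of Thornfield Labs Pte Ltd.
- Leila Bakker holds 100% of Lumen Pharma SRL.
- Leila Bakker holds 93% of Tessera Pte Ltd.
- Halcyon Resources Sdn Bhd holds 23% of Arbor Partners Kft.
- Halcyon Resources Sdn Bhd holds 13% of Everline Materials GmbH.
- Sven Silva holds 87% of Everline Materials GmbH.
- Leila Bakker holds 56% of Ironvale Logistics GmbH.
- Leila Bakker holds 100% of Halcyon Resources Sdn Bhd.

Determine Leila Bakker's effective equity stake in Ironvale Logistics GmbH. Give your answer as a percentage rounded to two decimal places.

Leila reaches Ironvale along 2 paths.
Via Halcyon: 100% × 39% = 39%.
Direct stake: 56% = 56%.
Total: 39% + 56% = 95%.
Rounded: 95.00%.

95.00%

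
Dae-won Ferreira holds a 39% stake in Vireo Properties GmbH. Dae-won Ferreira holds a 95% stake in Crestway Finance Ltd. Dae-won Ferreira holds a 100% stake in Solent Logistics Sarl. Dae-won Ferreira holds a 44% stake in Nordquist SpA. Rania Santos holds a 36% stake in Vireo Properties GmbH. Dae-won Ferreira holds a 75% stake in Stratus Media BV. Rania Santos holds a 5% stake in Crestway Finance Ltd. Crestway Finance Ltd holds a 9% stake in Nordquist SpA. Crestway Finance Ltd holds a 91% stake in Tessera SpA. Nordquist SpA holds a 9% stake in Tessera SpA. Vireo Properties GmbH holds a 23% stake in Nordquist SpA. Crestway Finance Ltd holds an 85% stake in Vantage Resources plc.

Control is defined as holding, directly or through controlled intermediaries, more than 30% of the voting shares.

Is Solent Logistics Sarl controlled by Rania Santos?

No

Rania holds 36% of Vireo, so Rania controls Vireo.
Neither Rania nor any entity Rania controls holds any voting interest in Solent.
So Rania does not control Solent.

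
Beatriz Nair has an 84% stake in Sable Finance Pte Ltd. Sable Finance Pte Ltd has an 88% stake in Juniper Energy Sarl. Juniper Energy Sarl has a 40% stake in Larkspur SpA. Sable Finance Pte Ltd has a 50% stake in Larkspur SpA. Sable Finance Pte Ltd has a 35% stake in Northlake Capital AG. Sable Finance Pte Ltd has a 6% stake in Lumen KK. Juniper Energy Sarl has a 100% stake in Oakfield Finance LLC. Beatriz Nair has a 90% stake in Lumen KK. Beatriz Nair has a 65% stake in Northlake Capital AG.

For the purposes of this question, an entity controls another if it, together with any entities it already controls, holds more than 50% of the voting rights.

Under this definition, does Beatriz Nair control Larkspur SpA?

Yes

Beatriz holds 84% of Sable, so Beatriz controls Sable.
Sable holds 88% of Juniper, so Beatriz controls Juniper.
Juniper and Sable together hold 40% + 50% = 90% of Larkspur, so Beatriz controls Larkspur.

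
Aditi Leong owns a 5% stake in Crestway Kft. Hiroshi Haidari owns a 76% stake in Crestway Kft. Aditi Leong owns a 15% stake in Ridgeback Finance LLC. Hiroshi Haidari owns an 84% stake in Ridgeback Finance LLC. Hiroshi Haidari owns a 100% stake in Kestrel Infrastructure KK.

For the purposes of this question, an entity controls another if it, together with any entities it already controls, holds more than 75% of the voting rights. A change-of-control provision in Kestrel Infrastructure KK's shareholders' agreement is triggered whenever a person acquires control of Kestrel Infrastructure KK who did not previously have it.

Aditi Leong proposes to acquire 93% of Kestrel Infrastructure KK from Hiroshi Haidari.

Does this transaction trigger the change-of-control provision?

The purchase adds only to Aditi's holdings (Hiroshi's stake shrinks), so Aditi is the only person who could newly come to control Kestrel.
Aditi's largest direct stake is 15% in Ridgeback, which does not meet the threshold, so Aditi controls no company.
Neither Aditi nor any entity Aditi controls holds any voting interest in Kestrel.
So before the transaction, Aditi does not control Kestrel.
After the purchase, Aditi holds 93% of Kestrel directly, and Hiroshi's stake falls to 7%.
Aditi holds 93% of Kestrel, so Aditi controls Kestrel.
Aditi did not control Kestrel before and does after, so the clause is triggered.

Yes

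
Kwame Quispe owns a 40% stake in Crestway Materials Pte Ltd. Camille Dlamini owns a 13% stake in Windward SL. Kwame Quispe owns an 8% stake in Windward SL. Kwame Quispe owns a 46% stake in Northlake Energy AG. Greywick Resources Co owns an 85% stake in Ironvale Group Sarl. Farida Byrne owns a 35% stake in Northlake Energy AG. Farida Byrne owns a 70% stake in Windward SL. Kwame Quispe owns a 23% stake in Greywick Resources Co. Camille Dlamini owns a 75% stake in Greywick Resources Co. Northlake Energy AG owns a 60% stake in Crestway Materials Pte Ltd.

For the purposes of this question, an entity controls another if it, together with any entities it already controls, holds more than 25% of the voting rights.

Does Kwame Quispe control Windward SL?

No

Kwame holds 46% of Northlake, so Kwame controls Northlake.
Kwame and Northlake together hold 40% + 60% = 100% of Crestway, so Kwame controls Crestway.
In Windward, Kwame's side holds only 8%, not > 25%.
So Kwame does not control Windward.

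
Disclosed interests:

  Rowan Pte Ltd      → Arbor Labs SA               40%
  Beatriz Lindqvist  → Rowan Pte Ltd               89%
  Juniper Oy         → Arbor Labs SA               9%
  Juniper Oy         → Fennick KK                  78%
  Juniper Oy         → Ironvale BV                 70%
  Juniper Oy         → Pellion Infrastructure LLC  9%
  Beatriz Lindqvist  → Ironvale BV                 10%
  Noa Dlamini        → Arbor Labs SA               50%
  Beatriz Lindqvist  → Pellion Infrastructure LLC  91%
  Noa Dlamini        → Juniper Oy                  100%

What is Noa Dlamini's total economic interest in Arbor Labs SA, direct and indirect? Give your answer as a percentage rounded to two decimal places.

59.00%

Noa reaches Arbor along 2 paths.
Direct stake: 50% = 50%.
Via Juniper: 100% × 9% = 9%.
Total: 50% + 9% = 59%.
Rounded: 59.00%.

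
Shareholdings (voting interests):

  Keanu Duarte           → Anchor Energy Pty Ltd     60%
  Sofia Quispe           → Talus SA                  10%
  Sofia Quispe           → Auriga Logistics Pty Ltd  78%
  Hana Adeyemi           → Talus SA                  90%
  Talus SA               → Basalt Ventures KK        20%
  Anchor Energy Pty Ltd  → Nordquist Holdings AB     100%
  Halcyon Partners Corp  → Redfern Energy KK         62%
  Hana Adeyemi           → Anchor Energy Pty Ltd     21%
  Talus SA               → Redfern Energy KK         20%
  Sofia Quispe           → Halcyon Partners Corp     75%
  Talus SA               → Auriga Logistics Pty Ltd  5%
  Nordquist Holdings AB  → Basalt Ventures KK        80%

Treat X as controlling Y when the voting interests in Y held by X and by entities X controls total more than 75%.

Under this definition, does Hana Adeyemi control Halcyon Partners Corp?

No

Hana holds 90% of Talus, so Hana controls Talus.
Neither Hana nor any entity Hana controls holds any voting interest in Halcyon.
So Hana does not control Halcyon.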